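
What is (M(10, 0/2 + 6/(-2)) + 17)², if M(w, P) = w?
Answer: 729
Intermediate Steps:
(M(10, 0/2 + 6/(-2)) + 17)² = (10 + 17)² = 27² = 729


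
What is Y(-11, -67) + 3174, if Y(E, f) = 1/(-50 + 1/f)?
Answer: 10636007/3351 ≈ 3174.0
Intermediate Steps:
Y(-11, -67) + 3174 = -1*(-67)/(-1 + 50*(-67)) + 3174 = -1*(-67)/(-1 - 3350) + 3174 = -1*(-67)/(-3351) + 3174 = -1*(-67)*(-1/3351) + 3174 = -67/3351 + 3174 = 10636007/3351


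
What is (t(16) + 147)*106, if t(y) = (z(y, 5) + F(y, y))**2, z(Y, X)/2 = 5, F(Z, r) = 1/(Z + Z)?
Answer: 13439157/512 ≈ 26248.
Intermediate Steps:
F(Z, r) = 1/(2*Z)
z(Y, X) = 10 (z(Y, X) = 2*5 = 10)
t(y) = (10 + 1/(2*y))**2
(t(16) + 147)*106 = ((1/4)*(1 + 20*16)**2/16**2 + 147)*106 = ((1/4)*(1/256)*(1 + 320)**2 + 147)*106 = ((1/4)*(1/256)*321**2 + 147)*106 = ((1/4)*(1/256)*103041 + 147)*106 = (103041/1024 + 147)*106 = (253569/1024)*106 = 13439157/512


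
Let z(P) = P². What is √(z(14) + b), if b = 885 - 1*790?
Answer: √291 ≈ 17.059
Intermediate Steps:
b = 95 (b = 885 - 790 = 95)
√(z(14) + b) = √(14² + 95) = √(196 + 95) = √291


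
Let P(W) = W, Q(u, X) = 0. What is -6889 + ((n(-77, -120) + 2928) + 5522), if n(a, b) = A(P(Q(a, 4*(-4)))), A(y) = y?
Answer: 1561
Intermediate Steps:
n(a, b) = 0
-6889 + ((n(-77, -120) + 2928) + 5522) = -6889 + ((0 + 2928) + 5522) = -6889 + (2928 + 5522) = -6889 + 8450 = 1561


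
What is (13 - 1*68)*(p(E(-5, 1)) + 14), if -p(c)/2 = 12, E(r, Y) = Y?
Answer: 550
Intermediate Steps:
p(c) = -24 (p(c) = -2*12 = -24)
(13 - 1*68)*(p(E(-5, 1)) + 14) = (13 - 1*68)*(-24 + 14) = (13 - 68)*(-10) = -55*(-10) = 550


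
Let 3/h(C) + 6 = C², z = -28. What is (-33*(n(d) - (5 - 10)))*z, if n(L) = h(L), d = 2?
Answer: 3234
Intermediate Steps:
h(C) = 3/(-6 + C²)
n(L) = 3/(-6 + L²)
(-33*(n(d) - (5 - 10)))*z = -33*(3/(-6 + 2²) - (5 - 10))*(-28) = -33*(3/(-6 + 4) - 1*(-5))*(-28) = -33*(3/(-2) + 5)*(-28) = -33*(3*(-½) + 5)*(-28) = -33*(-3/2 + 5)*(-28) = -33*7/2*(-28) = -231/2*(-28) = 3234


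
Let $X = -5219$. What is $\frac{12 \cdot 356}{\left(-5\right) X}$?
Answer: $\frac{4272}{26095} \approx 0.16371$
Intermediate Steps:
$\frac{12 \cdot 356}{\left(-5\right) X} = \frac{12 \cdot 356}{\left(-5\right) \left(-5219\right)} = \frac{4272}{26095}$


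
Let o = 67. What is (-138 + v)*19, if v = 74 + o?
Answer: 57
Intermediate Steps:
v = 141 (v = 74 + 67 = 141)
(-138 + v)*19 = (-138 + 141)*19 = 3*19 = 57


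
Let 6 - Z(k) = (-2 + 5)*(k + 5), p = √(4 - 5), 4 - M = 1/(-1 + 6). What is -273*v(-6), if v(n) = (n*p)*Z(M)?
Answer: -167076*I/5 ≈ -33415.0*I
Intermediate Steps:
M = 19/5 (M = 4 - 1/(-1 + 6) = 4 - 1/5 = 4 - 1*⅕ = 4 - ⅕ = 19/5 ≈ 3.8000)
p = I (p = √(-1) = I ≈ 1.0*I)
Z(k) = -9 - 3*k (Z(k) = 6 - (-2 + 5)*(k + 5) = 6 - 3*(5 + k) = 6 - (15 + 3*k) = 6 + (-15 - 3*k) = -9 - 3*k)
v(n) = -102*I*n/5 (v(n) = (n*I)*(-9 - 3*19/5) = (I*n)*(-9 - 57/5) = (I*n)*(-102/5) = -102*I*n/5)
-273*v(-6) = -(-27846)*I*(-6)/5 = -167076*I/5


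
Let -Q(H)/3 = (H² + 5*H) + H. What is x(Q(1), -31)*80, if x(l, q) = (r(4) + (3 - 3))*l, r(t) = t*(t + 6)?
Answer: -67200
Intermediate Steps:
r(t) = t*(6 + t)
Q(H) = -18*H - 3*H² (Q(H) = -3*((H² + 5*H) + H) = -3*(H² + 6*H) = -18*H - 3*H²)
x(l, q) = 40*l (x(l, q) = (4*(6 + 4) + (3 - 3))*l = (4*10 + 0)*l = (40 + 0)*l = 40*l)
x(Q(1), -31)*80 = (40*(-3*1*(6 + 1)))*80 = (40*(-3*1*7))*80 = (40*(-21))*80 = -840*80 = -67200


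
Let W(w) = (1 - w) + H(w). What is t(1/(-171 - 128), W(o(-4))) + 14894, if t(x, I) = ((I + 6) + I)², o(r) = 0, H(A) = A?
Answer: 14958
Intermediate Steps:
W(w) = 1 (W(w) = (1 - w) + w = 1)
t(x, I) = (6 + 2*I)² (t(x, I) = ((6 + I) + I)² = (6 + 2*I)²)
t(1/(-171 - 128), W(o(-4))) + 14894 = 4*(3 + 1)² + 14894 = 4*4² + 14894 = 4*16 + 14894 = 64 + 14894 = 14958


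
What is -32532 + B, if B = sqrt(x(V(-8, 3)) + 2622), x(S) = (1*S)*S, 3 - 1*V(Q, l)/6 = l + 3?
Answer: -32532 + sqrt(2946) ≈ -32478.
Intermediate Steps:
V(Q, l) = -6*l (V(Q, l) = 18 - 6*(l + 3) = 18 - 6*(3 + l) = 18 + (-18 - 6*l) = -6*l)
x(S) = S**2 (x(S) = S*S = S**2)
B = sqrt(2946) (B = sqrt((-6*3)**2 + 2622) = sqrt((-18)**2 + 2622) = sqrt(324 + 2622) = sqrt(2946) ≈ 54.277)
-32532 + B = -32532 + sqrt(2946)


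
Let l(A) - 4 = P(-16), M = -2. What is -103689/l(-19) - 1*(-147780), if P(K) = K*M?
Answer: 579599/4 ≈ 1.4490e+5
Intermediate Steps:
P(K) = -2*K (P(K) = K*(-2) = -2*K)
l(A) = 36 (l(A) = 4 - 2*(-16) = 4 + 32 = 36)
-103689/l(-19) - 1*(-147780) = -103689/36 - 1*(-147780) = -103689*1/36 + 147780 = -11521/4 + 147780 = 579599/4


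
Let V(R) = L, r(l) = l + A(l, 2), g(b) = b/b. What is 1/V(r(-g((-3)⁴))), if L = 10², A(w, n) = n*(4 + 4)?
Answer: 1/100 ≈ 0.010000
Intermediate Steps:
g(b) = 1
A(w, n) = 8*n (A(w, n) = n*8 = 8*n)
L = 100
r(l) = 16 + l (r(l) = l + 8*2 = l + 16 = 16 + l)
V(R) = 100
1/V(r(-g((-3)⁴))) = 1/100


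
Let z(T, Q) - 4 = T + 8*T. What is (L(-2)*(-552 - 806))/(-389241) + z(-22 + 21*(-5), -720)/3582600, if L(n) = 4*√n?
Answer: -1139/3582600 + 5432*I*√2/389241 ≈ -0.00031793 + 0.019736*I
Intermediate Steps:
z(T, Q) = 4 + 9*T (z(T, Q) = 4 + (T + 8*T) = 4 + 9*T)
(L(-2)*(-552 - 806))/(-389241) + z(-22 + 21*(-5), -720)/3582600 = ((4*√(-2))*(-552 - 806))/(-389241) + (4 + 9*(-22 + 21*(-5)))/3582600 = ((4*(I*√2))*(-1358))*(-1/389241) + (4 + 9*(-22 - 105))*(1/3582600) = ((4*I*√2)*(-1358))*(-1/389241) + (4 + 9*(-127))*(1/3582600) = -5432*I*√2*(-1/389241) + (4 - 1143)*(1/3582600) = 5432*I*√2/389241 - 1139*1/3582600 = 5432*I*√2/389241 - 1139/3582600 = -1139/3582600 + 5432*I*√2/389241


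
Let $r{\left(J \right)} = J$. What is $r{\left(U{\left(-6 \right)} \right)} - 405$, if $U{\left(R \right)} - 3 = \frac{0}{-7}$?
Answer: $-402$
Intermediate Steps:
$U{\left(R \right)} = 3$ ($U{\left(R \right)} = 3 + \frac{0}{-7} = 3 + 0 \left(- \frac{1}{7}\right) = 3 + 0 = 3$)
$r{\left(U{\left(-6 \right)} \right)} - 405 = 3 - 405 = -402$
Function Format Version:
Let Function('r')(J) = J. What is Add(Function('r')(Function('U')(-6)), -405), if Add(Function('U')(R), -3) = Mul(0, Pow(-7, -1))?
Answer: -402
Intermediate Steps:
Function('U')(R) = 3 (Function('U')(R) = Add(3, Mul(0, Pow(-7, -1))) = Add(3, Mul(0, Rational(-1, 7))) = Add(3, 0) = 3)
Add(Function('r')(Function('U')(-6)), -405) = Add(3, -405) = -402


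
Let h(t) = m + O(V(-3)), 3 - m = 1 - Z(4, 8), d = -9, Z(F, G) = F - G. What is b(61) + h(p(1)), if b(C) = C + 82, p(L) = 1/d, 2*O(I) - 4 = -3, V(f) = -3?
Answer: 283/2 ≈ 141.50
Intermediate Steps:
O(I) = ½ (O(I) = 2 + (½)*(-3) = 2 - 3/2 = ½)
m = -2 (m = 3 - (1 - (4 - 1*8)) = 3 - (1 - (4 - 8)) = 3 - (1 - 1*(-4)) = 3 - (1 + 4) = 3 - 1*5 = 3 - 5 = -2)
p(L) = -⅑ (p(L) = 1/(-9) = -⅑)
h(t) = -3/2 (h(t) = -2 + ½ = -3/2)
b(C) = 82 + C
b(61) + h(p(1)) = (82 + 61) - 3/2 = 143 - 3/2 = 283/2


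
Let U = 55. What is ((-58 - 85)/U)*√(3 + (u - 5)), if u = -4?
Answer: -13*I*√6/5 ≈ -6.3687*I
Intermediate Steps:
((-58 - 85)/U)*√(3 + (u - 5)) = ((-58 - 85)/55)*√(3 + (-4 - 5)) = (-143*1/55)*√(3 - 9) = -13*I*√6/5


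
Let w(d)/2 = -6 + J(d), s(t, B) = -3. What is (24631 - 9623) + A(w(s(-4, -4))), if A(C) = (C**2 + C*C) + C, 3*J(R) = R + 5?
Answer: 137024/9 ≈ 15225.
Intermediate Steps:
J(R) = 5/3 + R/3 (J(R) = (R + 5)/3 = (5 + R)/3 = 5/3 + R/3)
w(d) = -26/3 + 2*d/3 (w(d) = 2*(-6 + (5/3 + d/3)) = 2*(-13/3 + d/3) = -26/3 + 2*d/3)
A(C) = C + 2*C**2 (A(C) = (C**2 + C**2) + C = 2*C**2 + C = C + 2*C**2)
(24631 - 9623) + A(w(s(-4, -4))) = (24631 - 9623) + (-26/3 + (2/3)*(-3))*(1 + 2*(-26/3 + (2/3)*(-3))) = 15008 + (-26/3 - 2)*(1 + 2*(-26/3 - 2)) = 15008 - 32*(1 + 2*(-32/3))/3 = 15008 - 32*(1 - 64/3)/3 = 15008 - 32/3*(-61/3) = 15008 + 1952/9 = 137024/9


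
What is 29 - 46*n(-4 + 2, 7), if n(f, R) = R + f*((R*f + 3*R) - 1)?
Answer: 259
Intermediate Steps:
n(f, R) = R + f*(-1 + 3*R + R*f) (n(f, R) = R + f*((3*R + R*f) - 1) = R + f*(-1 + 3*R + R*f))
29 - 46*n(-4 + 2, 7) = 29 - 46*(7 - (-4 + 2) + 7*(-4 + 2)**2 + 3*7*(-4 + 2)) = 29 - 46*(7 - 1*(-2) + 7*(-2)**2 + 3*7*(-2)) = 29 - 46*(7 + 2 + 7*4 - 42) = 29 - 46*(7 + 2 + 28 - 42) = 29 - 46*(-5) = 29 + 230 = 259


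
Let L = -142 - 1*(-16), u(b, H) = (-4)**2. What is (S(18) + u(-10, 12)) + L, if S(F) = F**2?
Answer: 214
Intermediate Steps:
u(b, H) = 16
L = -126 (L = -142 + 16 = -126)
(S(18) + u(-10, 12)) + L = (18**2 + 16) - 126 = (324 + 16) - 126 = 340 - 126 = 214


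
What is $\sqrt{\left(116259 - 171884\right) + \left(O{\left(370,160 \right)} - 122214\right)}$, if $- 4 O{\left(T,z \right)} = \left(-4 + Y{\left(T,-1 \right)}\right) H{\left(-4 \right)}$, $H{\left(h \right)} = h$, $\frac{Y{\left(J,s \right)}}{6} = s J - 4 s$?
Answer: $i \sqrt{180039} \approx 424.31 i$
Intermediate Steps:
$Y{\left(J,s \right)} = - 24 s + 6 J s$ ($Y{\left(J,s \right)} = 6 \left(s J - 4 s\right) = 6 \left(J s - 4 s\right) = 6 \left(- 4 s + J s\right) = - 24 s + 6 J s$)
$O{\left(T,z \right)} = 20 - 6 T$ ($O{\left(T,z \right)} = - \frac{\left(-4 + 6 \left(-1\right) \left(-4 + T\right)\right) \left(-4\right)}{4} = - \frac{\left(-4 - \left(-24 + 6 T\right)\right) \left(-4\right)}{4} = - \frac{\left(20 - 6 T\right) \left(-4\right)}{4} = - \frac{-80 + 24 T}{4} = 20 - 6 T$)
$\sqrt{\left(116259 - 171884\right) + \left(O{\left(370,160 \right)} - 122214\right)} = \sqrt{\left(116259 - 171884\right) + \left(\left(20 - 2220\right) - 122214\right)} = \sqrt{-55625 - 124414} = \sqrt{-180039} = i \sqrt{180039}$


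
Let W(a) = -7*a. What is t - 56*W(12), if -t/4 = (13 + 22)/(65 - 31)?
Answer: 79898/17 ≈ 4699.9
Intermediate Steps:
t = -70/17 (t = -4*(13 + 22)/(65 - 31) = -140/34 = -4*35/34 = -70/17 ≈ -4.1176)
t - 56*W(12) = -70/17 - (-392)*12 = -70/17 - 56*(-84) = -70/17 + 4704 = 79898/17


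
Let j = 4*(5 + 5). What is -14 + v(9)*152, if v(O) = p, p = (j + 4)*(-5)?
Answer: -33454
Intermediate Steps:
j = 40 (j = 4*10 = 40)
p = -220 (p = (40 + 4)*(-5) = 44*(-5) = -220)
v(O) = -220
-14 + v(9)*152 = -14 - 220*152 = -14 - 33440 = -33454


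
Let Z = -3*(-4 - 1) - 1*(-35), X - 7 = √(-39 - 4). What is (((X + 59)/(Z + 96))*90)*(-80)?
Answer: -237600/73 - 3600*I*√43/73 ≈ -3254.8 - 323.38*I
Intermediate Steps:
X = 7 + I*√43 (X = 7 + √(-39 - 4) = 7 + √(-43) = 7 + I*√43 ≈ 7.0 + 6.5574*I)
Z = 50 (Z = -3*(-5) + 35 = 15 + 35 = 50)
(((X + 59)/(Z + 96))*90)*(-80) = ((((7 + I*√43) + 59)/(50 + 96))*90)*(-80) = (((66 + I*√43)/146)*90)*(-80) = (((66 + I*√43)*(1/146))*90)*(-80) = ((33/73 + I*√43/146)*90)*(-80) = (2970/73 + 45*I*√43/73)*(-80) = -237600/73 - 3600*I*√43/73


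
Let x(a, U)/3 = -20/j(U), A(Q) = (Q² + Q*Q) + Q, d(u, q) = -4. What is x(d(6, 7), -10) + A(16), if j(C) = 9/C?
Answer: 1784/3 ≈ 594.67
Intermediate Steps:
A(Q) = Q + 2*Q² (A(Q) = (Q² + Q²) + Q = 2*Q² + Q = Q + 2*Q²)
x(a, U) = -20*U/3 (x(a, U) = 3*(-20*U/9) = -20*U/3)
x(d(6, 7), -10) + A(16) = -20/3*(-10) + 16*(1 + 2*16) = 200/3 + 16*(1 + 32) = 200/3 + 16*33 = 200/3 + 528 = 1784/3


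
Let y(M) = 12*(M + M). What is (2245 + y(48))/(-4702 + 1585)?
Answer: -3397/3117 ≈ -1.0898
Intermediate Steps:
y(M) = 24*M (y(M) = 12*(2*M) = 24*M)
(2245 + y(48))/(-4702 + 1585) = (2245 + 24*48)/(-4702 + 1585) = (2245 + 1152)/(-3117) = 3397*(-1/3117) = -3397/3117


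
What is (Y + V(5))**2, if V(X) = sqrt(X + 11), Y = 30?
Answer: 1156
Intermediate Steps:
V(X) = sqrt(11 + X)
(Y + V(5))**2 = (30 + sqrt(11 + 5))**2 = (30 + sqrt(16))**2 = (30 + 4)**2 = 34**2 = 1156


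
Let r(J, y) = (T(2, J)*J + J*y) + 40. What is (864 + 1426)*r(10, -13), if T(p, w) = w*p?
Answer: 251900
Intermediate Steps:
T(p, w) = p*w
r(J, y) = 40 + 2*J² + J*y (r(J, y) = ((2*J)*J + J*y) + 40 = (2*J² + J*y) + 40 = 40 + 2*J² + J*y)
(864 + 1426)*r(10, -13) = (864 + 1426)*(40 + 2*10² + 10*(-13)) = 2290*(40 + 2*100 - 130) = 2290*(40 + 200 - 130) = 2290*110 = 251900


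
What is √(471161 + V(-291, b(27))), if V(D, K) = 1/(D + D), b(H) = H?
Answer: √159593537982/582 ≈ 686.41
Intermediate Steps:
V(D, K) = 1/(2*D)
√(471161 + V(-291, b(27))) = √(471161 + (½)/(-291)) = √(471161 + (½)*(-1/291)) = √(471161 - 1/582) = √(274215701/582) = √159593537982/582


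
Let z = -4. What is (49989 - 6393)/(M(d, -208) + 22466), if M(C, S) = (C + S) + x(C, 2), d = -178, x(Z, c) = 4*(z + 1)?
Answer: 1211/613 ≈ 1.9755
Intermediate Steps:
x(Z, c) = -12 (x(Z, c) = 4*(-4 + 1) = 4*(-3) = -12)
M(C, S) = -12 + C + S (M(C, S) = (C + S) - 12 = -12 + C + S)
(49989 - 6393)/(M(d, -208) + 22466) = (49989 - 6393)/((-12 - 178 - 208) + 22466) = 43596/(-398 + 22466) = 43596/22068 = 43596*(1/22068) = 1211/613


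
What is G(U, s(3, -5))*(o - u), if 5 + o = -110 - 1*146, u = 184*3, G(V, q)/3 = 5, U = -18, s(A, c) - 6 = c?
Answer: -12195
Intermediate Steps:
s(A, c) = 6 + c
G(V, q) = 15 (G(V, q) = 3*5 = 15)
u = 552
o = -261 (o = -5 + (-110 - 1*146) = -5 + (-110 - 146) = -5 - 256 = -261)
G(U, s(3, -5))*(o - u) = 15*(-261 - 1*552) = 15*(-261 - 552) = 15*(-813) = -12195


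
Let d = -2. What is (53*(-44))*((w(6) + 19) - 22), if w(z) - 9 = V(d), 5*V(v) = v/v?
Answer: -72292/5 ≈ -14458.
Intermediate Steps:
V(v) = ⅕ (V(v) = (v/v)/5 = (⅕)*1 = ⅕)
w(z) = 46/5 (w(z) = 9 + ⅕ = 46/5)
(53*(-44))*((w(6) + 19) - 22) = (53*(-44))*((46/5 + 19) - 22) = -2332*(141/5 - 22) = -2332*31/5 = -72292/5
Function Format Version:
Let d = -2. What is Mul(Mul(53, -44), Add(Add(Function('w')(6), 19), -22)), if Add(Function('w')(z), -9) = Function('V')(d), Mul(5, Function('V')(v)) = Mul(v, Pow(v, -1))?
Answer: Rational(-72292, 5) ≈ -14458.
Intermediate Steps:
Function('V')(v) = Rational(1, 5) (Function('V')(v) = Mul(Rational(1, 5), Mul(v, Pow(v, -1))) = Mul(Rational(1, 5), 1) = Rational(1, 5))
Function('w')(z) = Rational(46, 5) (Function('w')(z) = Add(9, Rational(1, 5)) = Rational(46, 5))
Mul(Mul(53, -44), Add(Add(Function('w')(6), 19), -22)) = Mul(Mul(53, -44), Add(Add(Rational(46, 5), 19), -22)) = Mul(-2332, Add(Rational(141, 5), -22)) = Mul(-2332, Rational(31, 5)) = Rational(-72292, 5)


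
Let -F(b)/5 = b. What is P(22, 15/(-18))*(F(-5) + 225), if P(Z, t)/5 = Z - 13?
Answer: 11250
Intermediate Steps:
F(b) = -5*b
P(Z, t) = -65 + 5*Z (P(Z, t) = 5*(Z - 13) = 5*(-13 + Z) = -65 + 5*Z)
P(22, 15/(-18))*(F(-5) + 225) = (-65 + 5*22)*(-5*(-5) + 225) = (-65 + 110)*(25 + 225) = 45*250 = 11250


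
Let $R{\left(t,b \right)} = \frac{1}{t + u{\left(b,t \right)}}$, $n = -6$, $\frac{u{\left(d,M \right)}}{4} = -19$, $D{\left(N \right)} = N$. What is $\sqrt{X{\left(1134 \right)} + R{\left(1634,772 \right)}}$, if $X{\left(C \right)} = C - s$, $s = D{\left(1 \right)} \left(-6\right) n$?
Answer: $\frac{\sqrt{2665247230}}{1558} \approx 33.136$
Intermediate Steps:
$u{\left(d,M \right)} = -76$ ($u{\left(d,M \right)} = 4 \left(-19\right) = -76$)
$s = 36$ ($s = 1 \left(-6\right) \left(-6\right) = \left(-6\right) \left(-6\right) = 36$)
$R{\left(t,b \right)} = \frac{1}{-76 + t}$ ($R{\left(t,b \right)} = \frac{1}{t - 76} = \frac{1}{-76 + t}$)
$X{\left(C \right)} = -36 + C$ ($X{\left(C \right)} = C - 36 = -36 + C$)
$\sqrt{X{\left(1134 \right)} + R{\left(1634,772 \right)}} = \sqrt{\left(-36 + 1134\right) + \frac{1}{-76 + 1634}} = \sqrt{1098 + \frac{1}{1558}} = \sqrt{\frac{1710685}{1558}} = \frac{\sqrt{2665247230}}{1558}$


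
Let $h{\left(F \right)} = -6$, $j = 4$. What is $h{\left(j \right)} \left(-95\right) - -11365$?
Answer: $11935$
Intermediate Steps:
$h{\left(j \right)} \left(-95\right) - -11365 = \left(-6\right) \left(-95\right) - -11365 = 570 + 11365 = 11935$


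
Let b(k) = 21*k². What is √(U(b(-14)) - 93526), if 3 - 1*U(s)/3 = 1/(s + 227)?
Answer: I*√1763884842562/4343 ≈ 305.81*I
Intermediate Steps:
U(s) = 9 - 3/(227 + s) (U(s) = 9 - 3/(s + 227) = 9 - 3/(227 + s))
√(U(b(-14)) - 93526) = √(3*(680 + 3*(21*(-14)²))/(227 + 21*(-14)²) - 93526) = √(3*(680 + 3*(21*196))/(227 + 21*196) - 93526) = √(3*(680 + 3*4116)/(227 + 4116) - 93526) = √(3*(680 + 12348)/4343 - 93526) = √(3*(1/4343)*13028 - 93526) = √(39084/4343 - 93526) = √(-406144334/4343) = I*√1763884842562/4343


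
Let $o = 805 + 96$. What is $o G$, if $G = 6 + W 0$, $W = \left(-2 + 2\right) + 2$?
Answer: $5406$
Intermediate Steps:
$W = 2$ ($W = 0 + 2 = 2$)
$G = 6$ ($G = 6 + 2 \cdot 0 = 6 + 0 = 6$)
$o = 901$
$o G = 901 \cdot 6 = 5406$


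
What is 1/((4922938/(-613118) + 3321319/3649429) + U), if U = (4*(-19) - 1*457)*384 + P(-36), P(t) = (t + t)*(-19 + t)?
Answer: -1118765304811/224557586635345312 ≈ -4.9821e-6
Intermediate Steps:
P(t) = 2*t*(-19 + t) (P(t) = (2*t)*(-19 + t) = 2*t*(-19 + t))
U = -200712 (U = (4*(-19) - 1*457)*384 + 2*(-36)*(-19 - 36) = (-76 - 457)*384 + 2*(-36)*(-55) = -533*384 + 3960 = -204672 + 3960 = -200712)
1/((4922938/(-613118) + 3321319/3649429) + U) = 1/((4922938/(-613118) + 3321319/3649429) - 200712) = 1/((4922938*(-1/613118) + 3321319*(1/3649429)) - 200712) = 1/((-2461469/306559 + 3321319/3649429) - 200712) = 1/(-7964776119880/1118765304811 - 200712) = 1/(-224557586635345312/1118765304811) = -1118765304811/224557586635345312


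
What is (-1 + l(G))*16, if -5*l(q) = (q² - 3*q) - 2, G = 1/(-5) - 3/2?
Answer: -4396/125 ≈ -35.168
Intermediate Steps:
G = -17/10 (G = 1*(-⅕) - 3*½ = -⅕ - 3/2 = -17/10 ≈ -1.7000)
l(q) = ⅖ - q²/5 + 3*q/5 (l(q) = -((q² - 3*q) - 2)/5 = -(-2 + q² - 3*q)/5 = ⅖ - q²/5 + 3*q/5)
(-1 + l(G))*16 = (-1 + (⅖ - (-17/10)²/5 + (⅗)*(-17/10)))*16 = (-1 + (⅖ - ⅕*289/100 - 51/50))*16 = (-1 + (⅖ - 289/500 - 51/50))*16 = (-1 - 599/500)*16 = -1099/500*16 = -4396/125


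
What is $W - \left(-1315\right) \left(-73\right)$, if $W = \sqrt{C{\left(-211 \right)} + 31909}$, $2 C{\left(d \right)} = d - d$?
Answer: $-95995 + \sqrt{31909} \approx -95816.0$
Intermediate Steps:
$C{\left(d \right)} = 0$ ($C{\left(d \right)} = \frac{d - d}{2} = \frac{1}{2} \cdot 0 = 0$)
$W = \sqrt{31909}$ ($W = \sqrt{0 + 31909} = \sqrt{31909} \approx 178.63$)
$W - \left(-1315\right) \left(-73\right) = \sqrt{31909} - \left(-1315\right) \left(-73\right) = \sqrt{31909} - 95995 = -95995 + \sqrt{31909}$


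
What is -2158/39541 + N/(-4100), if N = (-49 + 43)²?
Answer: -2567819/40529525 ≈ -0.063357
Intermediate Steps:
N = 36 (N = (-6)² = 36)
-2158/39541 + N/(-4100) = -2158/39541 + 36/(-4100) = -2158*1/39541 + 36*(-1/4100) = -2158/39541 - 9/1025 = -2567819/40529525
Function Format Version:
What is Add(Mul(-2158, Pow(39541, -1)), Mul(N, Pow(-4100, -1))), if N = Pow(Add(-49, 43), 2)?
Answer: Rational(-2567819, 40529525) ≈ -0.063357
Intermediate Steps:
N = 36 (N = Pow(-6, 2) = 36)
Add(Mul(-2158, Pow(39541, -1)), Mul(N, Pow(-4100, -1))) = Add(Mul(-2158, Pow(39541, -1)), Mul(36, Pow(-4100, -1))) = Add(Mul(-2158, Rational(1, 39541)), Mul(36, Rational(-1, 4100))) = Add(Rational(-2158, 39541), Rational(-9, 1025)) = Rational(-2567819, 40529525)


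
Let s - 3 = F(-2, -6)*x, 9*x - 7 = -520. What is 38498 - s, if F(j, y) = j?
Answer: 38381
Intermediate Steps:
x = -57 (x = 7/9 + (⅑)*(-520) = 7/9 - 520/9 = -57)
s = 117 (s = 3 - 2*(-57) = 3 + 114 = 117)
38498 - s = 38498 - 1*117 = 38498 - 117 = 38381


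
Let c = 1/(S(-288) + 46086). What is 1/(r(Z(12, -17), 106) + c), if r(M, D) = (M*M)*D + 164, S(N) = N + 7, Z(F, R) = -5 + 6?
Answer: 45805/12367351 ≈ 0.0037037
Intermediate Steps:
Z(F, R) = 1
S(N) = 7 + N
c = 1/45805 (c = 1/((7 - 288) + 46086) = 1/(-281 + 46086) = 1/45805 ≈ 2.1832e-5)
r(M, D) = 164 + D*M**2 (r(M, D) = M**2*D + 164 = D*M**2 + 164 = 164 + D*M**2)
1/(r(Z(12, -17), 106) + c) = 1/((164 + 106*1**2) + 1/45805) = 1/((164 + 106*1) + 1/45805) = 1/((164 + 106) + 1/45805) = 1/(270 + 1/45805) = 1/(12367351/45805) = 45805/12367351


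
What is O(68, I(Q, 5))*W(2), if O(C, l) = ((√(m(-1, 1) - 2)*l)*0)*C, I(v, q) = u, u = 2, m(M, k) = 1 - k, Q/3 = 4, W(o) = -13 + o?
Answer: 0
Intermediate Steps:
Q = 12 (Q = 3*4 = 12)
I(v, q) = 2
O(C, l) = 0 (O(C, l) = ((√((1 - 1*1) - 2)*l)*0)*C = ((√((1 - 1) - 2)*l)*0)*C = ((√(0 - 2)*l)*0)*C = ((√(-2)*l)*0)*C = (((I*√2)*l)*0)*C = ((I*l*√2)*0)*C = 0*C = 0)
O(68, I(Q, 5))*W(2) = 0*(-13 + 2) = 0*(-11) = 0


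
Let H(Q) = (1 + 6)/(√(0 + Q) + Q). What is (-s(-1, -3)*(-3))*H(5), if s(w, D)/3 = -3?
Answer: -189/4 + 189*√5/20 ≈ -26.119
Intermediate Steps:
s(w, D) = -9 (s(w, D) = 3*(-3) = -9)
H(Q) = 7/(Q + √Q) (H(Q) = 7/(√Q + Q) = 7/(Q + √Q))
(-s(-1, -3)*(-3))*H(5) = (-1*(-9)*(-3))*(7/(5 + √5)) = (9*(-3))*(7/(5 + √5)) = -189/(5 + √5)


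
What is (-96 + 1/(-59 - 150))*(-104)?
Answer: 2086760/209 ≈ 9984.5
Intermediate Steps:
(-96 + 1/(-59 - 150))*(-104) = (-96 + 1/(-209))*(-104) = (-96 - 1/209)*(-104) = -20065/209*(-104) = 2086760/209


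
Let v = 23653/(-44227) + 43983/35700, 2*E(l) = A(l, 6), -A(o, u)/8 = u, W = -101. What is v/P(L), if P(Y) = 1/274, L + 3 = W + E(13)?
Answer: 50270964539/263150650 ≈ 191.03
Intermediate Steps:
A(o, u) = -8*u
E(l) = -24 (E(l) = (-8*6)/2 = (½)*(-48) = -24)
L = -128 (L = -3 + (-101 - 24) = -3 - 125 = -128)
v = 366941347/526301300 (v = 23653*(-1/44227) + 43983*(1/35700) = -23653/44227 + 14661/11900 = 366941347/526301300 ≈ 0.69721)
P(Y) = 1/274
v/P(L) = 366941347/(526301300*(1/274)) = (366941347/526301300)*274 = 50270964539/263150650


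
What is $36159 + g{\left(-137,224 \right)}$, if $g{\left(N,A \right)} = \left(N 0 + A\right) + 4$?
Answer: $36387$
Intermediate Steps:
$g{\left(N,A \right)} = 4 + A$ ($g{\left(N,A \right)} = \left(0 + A\right) + 4 = A + 4 = 4 + A$)
$36159 + g{\left(-137,224 \right)} = 36159 + \left(4 + 224\right) = 36159 + 228 = 36387$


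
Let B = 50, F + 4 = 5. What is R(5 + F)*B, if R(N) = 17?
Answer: 850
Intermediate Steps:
F = 1 (F = -4 + 5 = 1)
R(5 + F)*B = 17*50 = 850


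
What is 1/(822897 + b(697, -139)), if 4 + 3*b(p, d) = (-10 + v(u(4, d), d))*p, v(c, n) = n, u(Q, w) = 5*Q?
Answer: 1/788278 ≈ 1.2686e-6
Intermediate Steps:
b(p, d) = -4/3 + p*(-10 + d)/3 (b(p, d) = -4/3 + ((-10 + d)*p)/3 = -4/3 + (p*(-10 + d))/3 = -4/3 + p*(-10 + d)/3)
1/(822897 + b(697, -139)) = 1/(822897 + (-4/3 - 10/3*697 + (1/3)*(-139)*697)) = 1/(822897 + (-4/3 - 6970/3 - 96883/3)) = 1/(822897 - 34619) = 1/788278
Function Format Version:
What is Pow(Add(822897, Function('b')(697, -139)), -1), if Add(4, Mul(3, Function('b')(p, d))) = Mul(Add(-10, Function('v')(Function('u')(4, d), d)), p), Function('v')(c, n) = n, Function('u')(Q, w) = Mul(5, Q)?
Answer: Rational(1, 788278) ≈ 1.2686e-6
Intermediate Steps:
Function('b')(p, d) = Add(Rational(-4, 3), Mul(Rational(1, 3), p, Add(-10, d))) (Function('b')(p, d) = Add(Rational(-4, 3), Mul(Rational(1, 3), Mul(Add(-10, d), p))) = Add(Rational(-4, 3), Mul(Rational(1, 3), Mul(p, Add(-10, d)))) = Add(Rational(-4, 3), Mul(Rational(1, 3), p, Add(-10, d))))
Pow(Add(822897, Function('b')(697, -139)), -1) = Pow(Add(822897, Add(Rational(-4, 3), Mul(Rational(-10, 3), 697), Mul(Rational(1, 3), -139, 697))), -1) = Pow(Add(822897, Add(Rational(-4, 3), Rational(-6970, 3), Rational(-96883, 3))), -1) = Pow(Add(822897, -34619), -1) = Pow(788278, -1) = Rational(1, 788278)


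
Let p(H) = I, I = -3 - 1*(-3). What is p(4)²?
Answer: 0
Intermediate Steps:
I = 0 (I = -3 + 3 = 0)
p(H) = 0
p(4)² = 0² = 0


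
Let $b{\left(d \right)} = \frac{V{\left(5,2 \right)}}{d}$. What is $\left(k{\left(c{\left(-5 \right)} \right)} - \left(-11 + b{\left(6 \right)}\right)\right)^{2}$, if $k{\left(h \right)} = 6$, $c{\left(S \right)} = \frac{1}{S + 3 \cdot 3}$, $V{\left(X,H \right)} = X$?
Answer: $\frac{9409}{36} \approx 261.36$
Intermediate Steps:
$c{\left(S \right)} = \frac{1}{9 + S}$ ($c{\left(S \right)} = \frac{1}{S + 9} = \frac{1}{9 + S}$)
$b{\left(d \right)} = \frac{5}{d}$
$\left(k{\left(c{\left(-5 \right)} \right)} - \left(-11 + b{\left(6 \right)}\right)\right)^{2} = \left(6 + \left(11 - \frac{5}{6}\right)\right)^{2} = \left(6 + \frac{61}{6}\right)^{2} = \left(\frac{97}{6}\right)^{2} = \frac{9409}{36}$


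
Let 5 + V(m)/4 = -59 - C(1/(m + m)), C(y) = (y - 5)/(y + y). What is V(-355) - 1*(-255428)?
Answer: 248070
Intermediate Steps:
C(y) = (-5 + y)/(2*y) (C(y) = (-5 + y)/((2*y)) = (-5 + y)*(1/(2*y)) = (-5 + y)/(2*y))
V(m) = -256 - 4*m*(-5 + 1/(2*m)) (V(m) = -20 + 4*(-59 - (-5 + 1/(m + m))/(2*(1/(m + m)))) = -20 + 4*(-59 - (-5 + 1/(2*m))/(2*(1/(2*m)))) = -20 + 4*(-59 - 2*m*(-5 + 1/(2*m))/2) = -20 + 4*(-59 - m*(-5 + 1/(2*m))) = -20 + (-236 - 4*m*(-5 + 1/(2*m))) = -256 - 4*m*(-5 + 1/(2*m)))
V(-355) - 1*(-255428) = (-258 + 20*(-355)) - 1*(-255428) = (-258 - 7100) + 255428 = -7358 + 255428 = 248070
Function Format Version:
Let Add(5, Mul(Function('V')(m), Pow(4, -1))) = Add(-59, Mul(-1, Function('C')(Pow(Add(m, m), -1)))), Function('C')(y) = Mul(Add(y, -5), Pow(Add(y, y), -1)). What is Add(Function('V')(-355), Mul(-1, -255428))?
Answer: 248070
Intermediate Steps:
Function('C')(y) = Mul(Rational(1, 2), Pow(y, -1), Add(-5, y)) (Function('C')(y) = Mul(Add(-5, y), Pow(Mul(2, y), -1)) = Mul(Add(-5, y), Mul(Rational(1, 2), Pow(y, -1))) = Mul(Rational(1, 2), Pow(y, -1), Add(-5, y)))
Function('V')(m) = Add(-256, Mul(-4, m, Add(-5, Mul(Rational(1, 2), Pow(m, -1))))) (Function('V')(m) = Add(-20, Mul(4, Add(-59, Mul(-1, Mul(Rational(1, 2), Pow(Pow(Add(m, m), -1), -1), Add(-5, Pow(Add(m, m), -1))))))) = Add(-20, Mul(4, Add(-59, Mul(-1, Mul(Rational(1, 2), Pow(Pow(Mul(2, m), -1), -1), Add(-5, Pow(Mul(2, m), -1))))))) = Add(-20, Mul(4, Add(-59, Mul(-1, Mul(Rational(1, 2), Pow(Mul(Rational(1, 2), Pow(m, -1)), -1), Add(-5, Mul(Rational(1, 2), Pow(m, -1)))))))) = Add(-20, Mul(4, Add(-59, Mul(-1, Mul(Rational(1, 2), Mul(2, m), Add(-5, Mul(Rational(1, 2), Pow(m, -1)))))))) = Add(-20, Mul(4, Add(-59, Mul(-1, Mul(m, Add(-5, Mul(Rational(1, 2), Pow(m, -1)))))))) = Add(-20, Mul(4, Add(-59, Mul(-1, m, Add(-5, Mul(Rational(1, 2), Pow(m, -1))))))) = Add(-20, Add(-236, Mul(-4, m, Add(-5, Mul(Rational(1, 2), Pow(m, -1)))))) = Add(-256, Mul(-4, m, Add(-5, Mul(Rational(1, 2), Pow(m, -1))))))
Add(Function('V')(-355), Mul(-1, -255428)) = Add(Add(-258, Mul(20, -355)), Mul(-1, -255428)) = Add(Add(-258, -7100), 255428) = Add(-7358, 255428) = 248070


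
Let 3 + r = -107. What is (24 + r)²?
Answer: 7396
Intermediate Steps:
r = -110 (r = -3 - 107 = -110)
(24 + r)² = (24 - 110)² = (-86)² = 7396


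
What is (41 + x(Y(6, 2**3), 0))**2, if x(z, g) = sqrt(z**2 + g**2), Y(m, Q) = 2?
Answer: 1849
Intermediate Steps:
x(z, g) = sqrt(g**2 + z**2)
(41 + x(Y(6, 2**3), 0))**2 = (41 + sqrt(0**2 + 2**2))**2 = (41 + sqrt(0 + 4))**2 = (41 + sqrt(4))**2 = (41 + 2)**2 = 43**2 = 1849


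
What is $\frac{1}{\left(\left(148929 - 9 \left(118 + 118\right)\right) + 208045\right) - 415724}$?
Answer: $- \frac{1}{60874} \approx -1.6427 \cdot 10^{-5}$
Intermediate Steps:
$\frac{1}{\left(\left(148929 - 9 \left(118 + 118\right)\right) + 208045\right) - 415724} = \frac{1}{\left(\left(148929 - 2124\right) + 208045\right) - 415724} = \frac{1}{\left(146805 + 208045\right) - 415724} = \frac{1}{354850 - 415724} = \frac{1}{-60874} = - \frac{1}{60874}$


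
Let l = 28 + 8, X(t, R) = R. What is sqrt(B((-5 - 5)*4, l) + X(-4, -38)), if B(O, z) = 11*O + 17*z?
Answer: sqrt(134) ≈ 11.576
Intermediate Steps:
l = 36
sqrt(B((-5 - 5)*4, l) + X(-4, -38)) = sqrt((11*((-5 - 5)*4) + 17*36) - 38) = sqrt((11*(-10*4) + 612) - 38) = sqrt((11*(-40) + 612) - 38) = sqrt((-440 + 612) - 38) = sqrt(172 - 38) = sqrt(134)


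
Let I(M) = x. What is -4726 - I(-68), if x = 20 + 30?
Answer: -4776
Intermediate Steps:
x = 50
I(M) = 50
-4726 - I(-68) = -4726 - 1*50 = -4726 - 50 = -4776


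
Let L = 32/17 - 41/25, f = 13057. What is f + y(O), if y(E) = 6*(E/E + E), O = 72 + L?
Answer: 5735993/425 ≈ 13496.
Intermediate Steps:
L = 103/425 (L = 32*(1/17) - 41*1/25 = 32/17 - 41/25 = 103/425 ≈ 0.24235)
O = 30703/425 (O = 72 + 103/425 = 30703/425 ≈ 72.242)
y(E) = 6 + 6*E (y(E) = 6*(1 + E) = 6 + 6*E)
f + y(O) = 13057 + (6 + 6*(30703/425)) = 13057 + (6 + 184218/425) = 13057 + 186768/425 = 5735993/425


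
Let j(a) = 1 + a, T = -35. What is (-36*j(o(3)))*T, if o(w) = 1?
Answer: 2520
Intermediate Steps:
(-36*j(o(3)))*T = -36*(1 + 1)*(-35) = -36*2*(-35) = -72*(-35) = 2520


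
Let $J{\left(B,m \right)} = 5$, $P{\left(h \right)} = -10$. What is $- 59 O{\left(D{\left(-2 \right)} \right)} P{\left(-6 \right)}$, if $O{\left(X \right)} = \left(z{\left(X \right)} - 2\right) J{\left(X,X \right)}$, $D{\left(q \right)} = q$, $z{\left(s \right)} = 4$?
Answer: $5900$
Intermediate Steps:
$O{\left(X \right)} = 10$ ($O{\left(X \right)} = \left(4 - 2\right) 5 = 2 \cdot 5 = 10$)
$- 59 O{\left(D{\left(-2 \right)} \right)} P{\left(-6 \right)} = \left(-59\right) 10 \left(-10\right) = \left(-590\right) \left(-10\right) = 5900$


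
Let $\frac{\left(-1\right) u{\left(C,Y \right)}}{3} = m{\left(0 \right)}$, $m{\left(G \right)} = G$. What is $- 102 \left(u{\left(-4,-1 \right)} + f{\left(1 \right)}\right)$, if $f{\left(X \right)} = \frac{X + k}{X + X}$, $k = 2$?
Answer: $-153$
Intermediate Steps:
$u{\left(C,Y \right)} = 0$ ($u{\left(C,Y \right)} = \left(-3\right) 0 = 0$)
$f{\left(X \right)} = \frac{2 + X}{2 X}$ ($f{\left(X \right)} = \frac{X + 2}{X + X} = \frac{2 + X}{2 X}$)
$- 102 \left(u{\left(-4,-1 \right)} + f{\left(1 \right)}\right) = - 102 \left(0 + \frac{2 + 1}{2 \cdot 1}\right) = - 102 \left(0 + \frac{1}{2} \cdot 1 \cdot 3\right) = - 102 \left(0 + \frac{3}{2}\right) = \left(-102\right) \frac{3}{2} = -153$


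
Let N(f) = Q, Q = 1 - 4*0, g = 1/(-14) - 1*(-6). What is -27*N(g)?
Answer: -27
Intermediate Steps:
g = 83/14 (g = -1/14 + 6 = 83/14 ≈ 5.9286)
Q = 1 (Q = 1 + 0 = 1)
N(f) = 1
-27*N(g) = -27*1 = -27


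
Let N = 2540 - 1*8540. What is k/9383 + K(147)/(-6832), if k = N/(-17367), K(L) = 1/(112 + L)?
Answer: 497808259/13730768582608 ≈ 3.6255e-5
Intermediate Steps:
N = -6000 (N = 2540 - 8540 = -6000)
k = 2000/5789 (k = -6000/(-17367) = -6000*(-1/17367) = 2000/5789 ≈ 0.34548)
k/9383 + K(147)/(-6832) = (2000/5789)/9383 + 1/((112 + 147)*(-6832)) = (2000/5789)*(1/9383) - 1/6832/259 = 2000/54318187 + (1/259)*(-1/6832) = 2000/54318187 - 1/1769488 = 497808259/13730768582608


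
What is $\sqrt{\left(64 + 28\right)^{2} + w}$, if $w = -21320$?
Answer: $2 i \sqrt{3214} \approx 113.38 i$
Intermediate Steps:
$\sqrt{\left(64 + 28\right)^{2} + w} = \sqrt{\left(64 + 28\right)^{2} - 21320} = \sqrt{92^{2} - 21320} = \sqrt{8464 - 21320} = \sqrt{-12856} = 2 i \sqrt{3214}$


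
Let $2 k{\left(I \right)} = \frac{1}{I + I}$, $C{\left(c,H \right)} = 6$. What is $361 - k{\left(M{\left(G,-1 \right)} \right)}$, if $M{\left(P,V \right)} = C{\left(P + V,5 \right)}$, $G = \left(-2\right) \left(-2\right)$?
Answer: $\frac{8663}{24} \approx 360.96$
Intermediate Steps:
$G = 4$
$M{\left(P,V \right)} = 6$
$k{\left(I \right)} = \frac{1}{4 I}$ ($k{\left(I \right)} = \frac{1}{2 \left(I + I\right)} = \frac{1}{2 \cdot 2 I} = \frac{\frac{1}{2} \frac{1}{I}}{2} = \frac{1}{4 I}$)
$361 - k{\left(M{\left(G,-1 \right)} \right)} = 361 - \frac{1}{4 \cdot 6} = 361 - \frac{1}{4} \cdot \frac{1}{6} = 361 - \frac{1}{24} = \frac{8663}{24}$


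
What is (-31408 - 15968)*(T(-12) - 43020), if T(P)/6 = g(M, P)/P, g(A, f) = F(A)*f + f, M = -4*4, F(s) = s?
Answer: 2042379360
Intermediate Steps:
M = -16
g(A, f) = f + A*f (g(A, f) = A*f + f = f + A*f)
T(P) = -90 (T(P) = 6*((P*(1 - 16))/P) = 6*((P*(-15))/P) = 6*((-15*P)/P) = 6*(-15) = -90)
(-31408 - 15968)*(T(-12) - 43020) = (-31408 - 15968)*(-90 - 43020) = -47376*(-43110) = 2042379360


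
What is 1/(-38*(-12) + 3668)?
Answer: 1/4124 ≈ 0.00024248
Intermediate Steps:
1/(-38*(-12) + 3668) = 1/(456 + 3668) = 1/4124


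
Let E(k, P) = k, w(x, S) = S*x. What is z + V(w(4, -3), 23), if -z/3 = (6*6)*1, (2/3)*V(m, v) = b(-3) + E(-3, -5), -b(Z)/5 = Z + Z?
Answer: -135/2 ≈ -67.500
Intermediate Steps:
b(Z) = -10*Z (b(Z) = -5*(Z + Z) = -10*Z)
V(m, v) = 81/2 (V(m, v) = 3*(-10*(-3) - 3)/2 = 3*(30 - 3)/2 = (3/2)*27 = 81/2)
z = -108 (z = -3*6*6 = -108 ≈ -108.00)
z + V(w(4, -3), 23) = -108 + 81/2 = -135/2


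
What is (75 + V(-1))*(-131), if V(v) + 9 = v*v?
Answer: -8777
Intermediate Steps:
V(v) = -9 + v**2 (V(v) = -9 + v*v = -9 + v**2)
(75 + V(-1))*(-131) = (75 + (-9 + (-1)**2))*(-131) = (75 + (-9 + 1))*(-131) = (75 - 8)*(-131) = 67*(-131) = -8777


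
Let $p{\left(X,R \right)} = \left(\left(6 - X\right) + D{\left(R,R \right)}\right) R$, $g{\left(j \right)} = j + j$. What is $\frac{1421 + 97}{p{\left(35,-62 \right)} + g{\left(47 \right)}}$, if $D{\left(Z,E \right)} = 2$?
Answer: $\frac{759}{884} \approx 0.8586$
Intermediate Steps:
$g{\left(j \right)} = 2 j$
$p{\left(X,R \right)} = R \left(8 - X\right)$ ($p{\left(X,R \right)} = \left(\left(6 - X\right) + 2\right) R = \left(8 - X\right) R = R \left(8 - X\right)$)
$\frac{1421 + 97}{p{\left(35,-62 \right)} + g{\left(47 \right)}} = \frac{1421 + 97}{- 62 \left(8 - 35\right) + 2 \cdot 47} = \frac{1518}{- 62 \left(8 - 35\right) + 94} = \frac{1518}{\left(-62\right) \left(-27\right) + 94} = \frac{1518}{1674 + 94} = \frac{1518}{1768} = 1518 \cdot \frac{1}{1768} = \frac{759}{884}$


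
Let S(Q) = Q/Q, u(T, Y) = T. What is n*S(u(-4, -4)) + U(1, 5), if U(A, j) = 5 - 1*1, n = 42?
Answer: 46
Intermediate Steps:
S(Q) = 1
U(A, j) = 4 (U(A, j) = 5 - 1 = 4)
n*S(u(-4, -4)) + U(1, 5) = 42*1 + 4 = 42 + 4 = 46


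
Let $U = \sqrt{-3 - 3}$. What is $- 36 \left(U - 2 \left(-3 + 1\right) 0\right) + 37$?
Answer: $37 - 36 i \sqrt{6} \approx 37.0 - 88.182 i$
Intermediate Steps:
$U = i \sqrt{6}$ ($U = \sqrt{-6} = i \sqrt{6} \approx 2.4495 i$)
$- 36 \left(U - 2 \left(-3 + 1\right) 0\right) + 37 = - 36 \left(i \sqrt{6} - 2 \left(-3 + 1\right) 0\right) + 37 = - 36 \left(i \sqrt{6} - 2 \left(\left(-2\right) 0\right)\right) + 37 = - 36 \left(i \sqrt{6} - 0\right) + 37 = - 36 \left(i \sqrt{6} + 0\right) + 37 = - 36 i \sqrt{6} + 37 = 37 - 36 i \sqrt{6}$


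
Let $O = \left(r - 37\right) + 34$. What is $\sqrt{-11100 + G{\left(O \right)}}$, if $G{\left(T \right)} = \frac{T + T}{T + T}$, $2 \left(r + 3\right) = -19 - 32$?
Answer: $i \sqrt{11099} \approx 105.35 i$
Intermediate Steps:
$r = - \frac{57}{2}$ ($r = -3 + \frac{-19 - 32}{2} = -3 + \frac{1}{2} \left(-51\right) = -3 - \frac{51}{2} = - \frac{57}{2} \approx -28.5$)
$O = - \frac{63}{2}$ ($O = \left(- \frac{57}{2} - 37\right) + 34 = - \frac{131}{2} + 34 = - \frac{63}{2} \approx -31.5$)
$G{\left(T \right)} = 1$ ($G{\left(T \right)} = \frac{2 T}{2 T} = 2 T \frac{1}{2 T} = 1$)
$\sqrt{-11100 + G{\left(O \right)}} = \sqrt{-11100 + 1} = \sqrt{-11099} = i \sqrt{11099}$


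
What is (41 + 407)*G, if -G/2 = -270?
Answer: 241920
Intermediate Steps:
G = 540 (G = -2*(-270) = 540)
(41 + 407)*G = (41 + 407)*540 = 448*540 = 241920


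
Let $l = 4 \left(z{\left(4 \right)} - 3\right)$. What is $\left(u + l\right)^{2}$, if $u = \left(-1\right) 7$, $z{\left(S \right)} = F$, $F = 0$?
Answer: $361$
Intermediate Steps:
$z{\left(S \right)} = 0$
$u = -7$
$l = -12$ ($l = 4 \left(0 - 3\right) = 4 \left(-3\right) = -12$)
$\left(u + l\right)^{2} = \left(-7 - 12\right)^{2} = \left(-19\right)^{2} = 361$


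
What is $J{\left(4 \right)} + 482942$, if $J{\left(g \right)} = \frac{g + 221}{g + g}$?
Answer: $\frac{3863761}{8} \approx 4.8297 \cdot 10^{5}$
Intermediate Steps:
$J{\left(g \right)} = \frac{221 + g}{2 g}$
$J{\left(4 \right)} + 482942 = \frac{221 + 4}{2 \cdot 4} + 482942 = \frac{1}{2} \cdot \frac{1}{4} \cdot 225 + 482942 = \frac{225}{8} + 482942 = \frac{3863761}{8}$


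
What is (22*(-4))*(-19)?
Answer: 1672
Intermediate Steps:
(22*(-4))*(-19) = -88*(-19) = 1672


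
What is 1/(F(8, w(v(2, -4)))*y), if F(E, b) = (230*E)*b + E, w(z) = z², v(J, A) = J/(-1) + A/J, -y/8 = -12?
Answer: 1/2827008 ≈ 3.5373e-7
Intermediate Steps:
y = 96 (y = -8*(-12) = 96)
v(J, A) = -J + A/J (v(J, A) = J*(-1) + A/J = -J + A/J)
F(E, b) = E + 230*E*b (F(E, b) = 230*E*b + E = E + 230*E*b)
1/(F(8, w(v(2, -4)))*y) = 1/((8*(1 + 230*(-1*2 - 4/2)²))*96) = 1/((8*(1 + 230*(-2 - 4*½)²))*96) = 1/((8*(1 + 230*(-2 - 2)²))*96) = 1/((8*(1 + 230*(-4)²))*96) = 1/((8*(1 + 230*16))*96) = 1/((8*(1 + 3680))*96) = 1/((8*3681)*96) = 1/(29448*96) = 1/2827008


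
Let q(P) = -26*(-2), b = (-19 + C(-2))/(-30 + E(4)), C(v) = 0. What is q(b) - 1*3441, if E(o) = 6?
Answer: -3389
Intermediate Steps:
b = 19/24 (b = (-19 + 0)/(-30 + 6) = -19/(-24) = -19*(-1/24) = 19/24 ≈ 0.79167)
q(P) = 52 (q(P) = -13*(-4) = 52)
q(b) - 1*3441 = 52 - 1*3441 = 52 - 3441 = -3389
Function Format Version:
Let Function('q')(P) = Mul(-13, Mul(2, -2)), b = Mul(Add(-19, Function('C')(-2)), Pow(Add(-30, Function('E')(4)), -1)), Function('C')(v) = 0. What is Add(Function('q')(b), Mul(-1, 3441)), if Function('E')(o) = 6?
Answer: -3389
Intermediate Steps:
b = Rational(19, 24) (b = Mul(Add(-19, 0), Pow(Add(-30, 6), -1)) = Mul(-19, Pow(-24, -1)) = Mul(-19, Rational(-1, 24)) = Rational(19, 24) ≈ 0.79167)
Function('q')(P) = 52 (Function('q')(P) = Mul(-13, -4) = 52)
Add(Function('q')(b), Mul(-1, 3441)) = Add(52, Mul(-1, 3441)) = Add(52, -3441) = -3389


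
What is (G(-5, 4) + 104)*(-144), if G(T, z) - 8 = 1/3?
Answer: -16176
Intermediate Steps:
G(T, z) = 25/3 (G(T, z) = 8 + 1/3 = 25/3)
(G(-5, 4) + 104)*(-144) = (25/3 + 104)*(-144) = (337/3)*(-144) = -16176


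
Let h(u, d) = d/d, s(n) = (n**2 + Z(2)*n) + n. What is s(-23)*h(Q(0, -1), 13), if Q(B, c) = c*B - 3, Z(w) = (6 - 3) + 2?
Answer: 391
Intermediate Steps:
Z(w) = 5 (Z(w) = 3 + 2 = 5)
s(n) = n**2 + 6*n (s(n) = (n**2 + 5*n) + n = n**2 + 6*n)
Q(B, c) = -3 + B*c (Q(B, c) = B*c - 3 = -3 + B*c)
h(u, d) = 1
s(-23)*h(Q(0, -1), 13) = -23*(6 - 23)*1 = -23*(-17)*1 = 391*1 = 391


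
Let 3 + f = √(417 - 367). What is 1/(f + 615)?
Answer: 306/187247 - 5*√2/374494 ≈ 0.0016153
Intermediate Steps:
f = -3 + 5*√2 (f = -3 + √(417 - 367) = -3 + √50 = -3 + 5*√2 ≈ 4.0711)
1/(f + 615) = 1/((-3 + 5*√2) + 615) = 1/(612 + 5*√2)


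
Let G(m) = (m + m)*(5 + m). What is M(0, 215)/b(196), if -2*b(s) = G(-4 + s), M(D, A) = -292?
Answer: 73/9456 ≈ 0.0077200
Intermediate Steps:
G(m) = 2*m*(5 + m) (G(m) = (2*m)*(5 + m) = 2*m*(5 + m))
b(s) = -(1 + s)*(-4 + s) (b(s) = -(-4 + s)*(5 + (-4 + s)) = -(-4 + s)*(1 + s) = -(1 + s)*(-4 + s))
M(0, 215)/b(196) = -292*(-1/((1 + 196)*(-4 + 196))) = -292/((-1*197*192)) = -292/(-37824) = -292*(-1/37824) = 73/9456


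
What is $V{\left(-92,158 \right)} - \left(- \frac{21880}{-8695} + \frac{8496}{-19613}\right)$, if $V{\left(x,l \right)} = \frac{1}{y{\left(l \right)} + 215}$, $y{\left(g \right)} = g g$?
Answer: $- \frac{162634799179}{78070939023} \approx -2.0832$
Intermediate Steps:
$y{\left(g \right)} = g^{2}$
$V{\left(x,l \right)} = \frac{1}{215 + l^{2}}$ ($V{\left(x,l \right)} = \frac{1}{l^{2} + 215} = \frac{1}{215 + l^{2}}$)
$V{\left(-92,158 \right)} - \left(- \frac{21880}{-8695} + \frac{8496}{-19613}\right) = \frac{1}{215 + 158^{2}} - \left(- \frac{21880}{-8695} + \frac{8496}{-19613}\right) = \frac{1}{215 + 24964} - \left(\left(-21880\right) \left(- \frac{1}{8695}\right) + 8496 \left(- \frac{1}{19613}\right)\right) = \frac{1}{25179} - \left(\frac{4376}{1739} - \frac{8496}{19613}\right) = \frac{1}{25179} - \frac{71051944}{34107007} = - \frac{162634799179}{78070939023}$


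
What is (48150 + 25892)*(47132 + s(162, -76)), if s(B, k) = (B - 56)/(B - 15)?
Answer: 513000737420/147 ≈ 3.4898e+9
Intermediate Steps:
s(B, k) = (-56 + B)/(-15 + B)
(48150 + 25892)*(47132 + s(162, -76)) = (48150 + 25892)*(47132 + (-56 + 162)/(-15 + 162)) = 74042*(47132 + 106/147) = 74042*(6928510/147) = 513000737420/147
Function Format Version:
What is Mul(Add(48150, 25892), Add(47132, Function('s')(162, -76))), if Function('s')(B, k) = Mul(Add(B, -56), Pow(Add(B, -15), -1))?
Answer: Rational(513000737420, 147) ≈ 3.4898e+9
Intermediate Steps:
Function('s')(B, k) = Mul(Pow(Add(-15, B), -1), Add(-56, B)) (Function('s')(B, k) = Mul(Add(-56, B), Pow(Add(-15, B), -1)) = Mul(Pow(Add(-15, B), -1), Add(-56, B)))
Mul(Add(48150, 25892), Add(47132, Function('s')(162, -76))) = Mul(Add(48150, 25892), Add(47132, Mul(Pow(Add(-15, 162), -1), Add(-56, 162)))) = Mul(74042, Add(47132, Mul(Pow(147, -1), 106))) = Mul(74042, Add(47132, Mul(Rational(1, 147), 106))) = Mul(74042, Add(47132, Rational(106, 147))) = Mul(74042, Rational(6928510, 147)) = Rational(513000737420, 147)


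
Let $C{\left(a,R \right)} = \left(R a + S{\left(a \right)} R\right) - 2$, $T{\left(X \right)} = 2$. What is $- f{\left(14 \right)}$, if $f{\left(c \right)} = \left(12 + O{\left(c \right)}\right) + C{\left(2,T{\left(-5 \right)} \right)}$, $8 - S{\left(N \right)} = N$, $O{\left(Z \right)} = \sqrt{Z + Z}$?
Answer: $-26 - 2 \sqrt{7} \approx -31.292$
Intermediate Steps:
$O{\left(Z \right)} = \sqrt{2} \sqrt{Z}$ ($O{\left(Z \right)} = \sqrt{2 Z} = \sqrt{2} \sqrt{Z}$)
$S{\left(N \right)} = 8 - N$
$C{\left(a,R \right)} = -2 + R a + R \left(8 - a\right)$ ($C{\left(a,R \right)} = \left(R a + \left(8 - a\right) R\right) - 2 = \left(R a + R \left(8 - a\right)\right) - 2 = -2 + R a + R \left(8 - a\right)$)
$f{\left(c \right)} = 26 + \sqrt{2} \sqrt{c}$ ($f{\left(c \right)} = \left(12 + \sqrt{2} \sqrt{c}\right) + \left(-2 + 8 \cdot 2\right) = \left(12 + \sqrt{2} \sqrt{c}\right) + \left(-2 + 16\right) = \left(12 + \sqrt{2} \sqrt{c}\right) + 14 = 26 + \sqrt{2} \sqrt{c}$)
$- f{\left(14 \right)} = - (26 + \sqrt{2} \sqrt{14}) = - (26 + 2 \sqrt{7}) = -26 - 2 \sqrt{7}$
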